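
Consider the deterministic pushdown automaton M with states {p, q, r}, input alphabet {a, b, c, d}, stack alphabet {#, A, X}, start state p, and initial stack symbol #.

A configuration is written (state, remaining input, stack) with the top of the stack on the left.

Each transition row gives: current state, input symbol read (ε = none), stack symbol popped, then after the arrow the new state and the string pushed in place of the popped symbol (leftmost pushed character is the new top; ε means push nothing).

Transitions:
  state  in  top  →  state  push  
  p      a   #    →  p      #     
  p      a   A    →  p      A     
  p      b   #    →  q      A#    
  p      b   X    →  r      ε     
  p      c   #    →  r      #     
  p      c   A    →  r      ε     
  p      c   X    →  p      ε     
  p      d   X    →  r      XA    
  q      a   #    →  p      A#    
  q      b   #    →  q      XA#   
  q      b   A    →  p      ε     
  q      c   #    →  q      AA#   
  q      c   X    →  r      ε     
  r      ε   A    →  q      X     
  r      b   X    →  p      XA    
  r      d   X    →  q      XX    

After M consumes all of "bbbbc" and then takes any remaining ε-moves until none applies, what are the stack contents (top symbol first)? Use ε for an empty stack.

#

(p, bbbbc, #)
  read b, top #: go to q, push A# → (q, bbbc, A#)
  read b, top A: go to p, push ε → (p, bbc, #)
  read b, top #: go to q, push A# → (q, bc, A#)
  read b, top A: go to p, push ε → (p, c, #)
  read c, top #: go to r, push # → (r, ε, #)
All input consumed in state r with stack #.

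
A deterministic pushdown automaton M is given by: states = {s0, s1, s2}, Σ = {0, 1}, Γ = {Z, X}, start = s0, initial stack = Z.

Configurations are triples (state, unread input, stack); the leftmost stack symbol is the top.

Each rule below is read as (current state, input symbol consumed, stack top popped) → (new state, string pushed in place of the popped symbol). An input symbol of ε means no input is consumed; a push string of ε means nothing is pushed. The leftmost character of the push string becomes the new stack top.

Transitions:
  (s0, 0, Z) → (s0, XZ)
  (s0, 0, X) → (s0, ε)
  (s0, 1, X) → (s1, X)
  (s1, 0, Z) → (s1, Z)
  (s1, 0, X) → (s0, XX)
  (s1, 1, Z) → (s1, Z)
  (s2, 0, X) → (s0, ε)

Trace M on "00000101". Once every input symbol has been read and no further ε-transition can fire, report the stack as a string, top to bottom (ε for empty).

(s0, 00000101, Z)
  read 0, top Z: go to s0, push XZ → (s0, 0000101, XZ)
  read 0, top X: go to s0, push ε → (s0, 000101, Z)
  read 0, top Z: go to s0, push XZ → (s0, 00101, XZ)
  read 0, top X: go to s0, push ε → (s0, 0101, Z)
  read 0, top Z: go to s0, push XZ → (s0, 101, XZ)
  read 1, top X: go to s1, push X → (s1, 01, XZ)
  read 0, top X: go to s0, push XX → (s0, 1, XXZ)
  read 1, top X: go to s1, push X → (s1, ε, XXZ)
All input consumed in state s1 with stack XXZ.

XXZ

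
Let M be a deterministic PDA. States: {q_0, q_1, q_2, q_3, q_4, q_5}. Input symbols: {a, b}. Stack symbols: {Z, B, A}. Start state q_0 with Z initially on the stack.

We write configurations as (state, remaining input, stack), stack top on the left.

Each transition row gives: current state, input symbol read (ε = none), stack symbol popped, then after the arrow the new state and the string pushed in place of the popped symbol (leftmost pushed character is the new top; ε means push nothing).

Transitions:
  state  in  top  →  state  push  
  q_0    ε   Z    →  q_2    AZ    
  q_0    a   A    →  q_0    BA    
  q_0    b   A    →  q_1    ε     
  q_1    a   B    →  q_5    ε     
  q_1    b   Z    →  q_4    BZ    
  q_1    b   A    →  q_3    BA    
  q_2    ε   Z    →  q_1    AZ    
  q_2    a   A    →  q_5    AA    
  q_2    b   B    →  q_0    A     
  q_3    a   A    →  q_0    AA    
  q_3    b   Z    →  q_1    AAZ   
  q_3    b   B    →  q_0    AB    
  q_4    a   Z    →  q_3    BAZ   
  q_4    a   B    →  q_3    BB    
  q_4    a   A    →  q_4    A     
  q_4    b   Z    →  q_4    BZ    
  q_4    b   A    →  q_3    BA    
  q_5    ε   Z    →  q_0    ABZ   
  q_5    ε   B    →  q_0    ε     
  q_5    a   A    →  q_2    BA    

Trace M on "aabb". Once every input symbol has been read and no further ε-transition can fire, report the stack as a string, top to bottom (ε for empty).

AAZ

(q_0, aabb, Z) ⊢ (q_2, aabb, AZ) ⊢ (q_5, abb, AAZ) ⊢ (q_2, bb, BAAZ) ⊢ (q_0, b, AAAZ) ⊢ (q_1, ε, AAZ)
All input consumed in state q_1 with stack AAZ.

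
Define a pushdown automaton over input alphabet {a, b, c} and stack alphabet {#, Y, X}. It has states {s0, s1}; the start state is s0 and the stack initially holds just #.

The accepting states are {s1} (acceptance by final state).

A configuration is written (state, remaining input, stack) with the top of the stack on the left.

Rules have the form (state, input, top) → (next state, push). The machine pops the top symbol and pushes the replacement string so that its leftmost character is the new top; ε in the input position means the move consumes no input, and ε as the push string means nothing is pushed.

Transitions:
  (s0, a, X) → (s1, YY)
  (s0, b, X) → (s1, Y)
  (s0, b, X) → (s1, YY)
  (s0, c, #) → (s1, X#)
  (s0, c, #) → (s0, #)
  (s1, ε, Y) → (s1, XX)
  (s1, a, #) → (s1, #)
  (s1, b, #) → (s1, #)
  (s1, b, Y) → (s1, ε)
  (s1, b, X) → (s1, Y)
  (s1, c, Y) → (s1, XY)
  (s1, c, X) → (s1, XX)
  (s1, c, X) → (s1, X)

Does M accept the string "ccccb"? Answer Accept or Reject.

Accept

One accepting computation: (s0, ccccb, #) ⊢ (s1, cccb, X#) ⊢ (s1, ccb, XX#) ⊢ (s1, cb, XXX#) ⊢ (s1, b, XXXX#) ⊢ (s1, ε, YXXX#)
All input consumed and state s1 ∈ F.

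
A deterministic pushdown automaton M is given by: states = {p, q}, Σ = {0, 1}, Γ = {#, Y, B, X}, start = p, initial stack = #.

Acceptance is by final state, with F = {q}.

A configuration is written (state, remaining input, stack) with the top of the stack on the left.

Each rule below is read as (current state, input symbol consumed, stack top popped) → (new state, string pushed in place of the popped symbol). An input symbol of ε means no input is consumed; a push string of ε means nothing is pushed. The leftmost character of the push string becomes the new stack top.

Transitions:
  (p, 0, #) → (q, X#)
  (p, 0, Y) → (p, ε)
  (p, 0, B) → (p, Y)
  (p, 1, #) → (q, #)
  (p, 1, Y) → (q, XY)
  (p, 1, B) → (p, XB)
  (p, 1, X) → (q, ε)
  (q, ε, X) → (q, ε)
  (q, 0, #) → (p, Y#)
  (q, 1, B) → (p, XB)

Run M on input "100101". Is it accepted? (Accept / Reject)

(p, 100101, #)
  read 1, top #: go to q, push # → (q, 00101, #)
  read 0, top #: go to p, push Y# → (p, 0101, Y#)
  read 0, top Y: go to p, push ε → (p, 101, #)
  read 1, top #: go to q, push # → (q, 01, #)
  read 0, top #: go to p, push Y# → (p, 1, Y#)
  read 1, top Y: go to q, push XY → (q, ε, XY#)
All input consumed; state q ∈ F.

Accept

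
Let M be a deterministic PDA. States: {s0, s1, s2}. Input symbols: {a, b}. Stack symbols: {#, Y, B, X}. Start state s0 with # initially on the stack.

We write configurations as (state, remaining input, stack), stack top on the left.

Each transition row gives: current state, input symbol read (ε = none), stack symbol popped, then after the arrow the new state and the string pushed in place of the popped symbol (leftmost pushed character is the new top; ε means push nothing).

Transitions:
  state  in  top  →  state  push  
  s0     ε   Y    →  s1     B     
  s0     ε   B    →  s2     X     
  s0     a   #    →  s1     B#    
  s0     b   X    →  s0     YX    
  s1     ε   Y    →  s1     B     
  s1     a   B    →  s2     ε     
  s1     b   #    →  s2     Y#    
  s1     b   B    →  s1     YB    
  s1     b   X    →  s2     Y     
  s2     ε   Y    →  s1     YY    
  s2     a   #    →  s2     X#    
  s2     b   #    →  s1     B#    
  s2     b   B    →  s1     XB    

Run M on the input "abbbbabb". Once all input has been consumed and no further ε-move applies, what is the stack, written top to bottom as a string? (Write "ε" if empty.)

BYBBBB#

(s0, abbbbabb, #)
  read a, top #: go to s1, push B# → (s1, bbbbabb, B#)
  read b, top B: go to s1, push YB → (s1, bbbabb, YB#)
  ε-move, top Y: go to s1, push B → (s1, bbbabb, BB#)
  read b, top B: go to s1, push YB → (s1, bbabb, YBB#)
  ε-move, top Y: go to s1, push B → (s1, bbabb, BBB#)
  read b, top B: go to s1, push YB → (s1, babb, YBBB#)
  ε-move, top Y: go to s1, push B → (s1, babb, BBBB#)
  read b, top B: go to s1, push YB → (s1, abb, YBBBB#)
  ε-move, top Y: go to s1, push B → (s1, abb, BBBBB#)
  read a, top B: go to s2, push ε → (s2, bb, BBBB#)
  read b, top B: go to s1, push XB → (s1, b, XBBBB#)
  read b, top X: go to s2, push Y → (s2, ε, YBBBB#)
  ε-move, top Y: go to s1, push YY → (s1, ε, YYBBBB#)
  ε-move, top Y: go to s1, push B → (s1, ε, BYBBBB#)
All input consumed in state s1 with stack BYBBBB#.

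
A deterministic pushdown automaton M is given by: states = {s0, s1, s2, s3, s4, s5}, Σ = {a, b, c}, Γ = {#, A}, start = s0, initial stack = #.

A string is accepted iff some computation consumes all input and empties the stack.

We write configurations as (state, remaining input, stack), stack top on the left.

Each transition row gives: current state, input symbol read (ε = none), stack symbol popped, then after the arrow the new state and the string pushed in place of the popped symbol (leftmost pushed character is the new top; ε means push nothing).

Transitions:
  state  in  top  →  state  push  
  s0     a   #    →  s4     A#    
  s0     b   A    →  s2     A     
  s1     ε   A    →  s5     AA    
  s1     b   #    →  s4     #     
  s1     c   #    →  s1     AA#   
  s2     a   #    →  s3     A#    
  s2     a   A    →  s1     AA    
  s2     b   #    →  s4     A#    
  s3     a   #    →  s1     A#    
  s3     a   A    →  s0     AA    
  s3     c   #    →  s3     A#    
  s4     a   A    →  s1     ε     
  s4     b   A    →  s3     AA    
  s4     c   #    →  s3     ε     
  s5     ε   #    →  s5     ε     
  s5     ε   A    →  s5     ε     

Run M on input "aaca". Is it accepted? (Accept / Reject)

Reject

(s0, aaca, #) ⊢ (s4, aca, A#) ⊢ (s1, ca, #) ⊢ (s1, a, AA#) ⊢ (s5, a, AAA#) ⊢ (s5, a, AA#) ⊢ (s5, a, A#) ⊢ (s5, a, #) ⊢ (s5, a, ε)
No transition applies at (s5, a, ε); input not fully consumed.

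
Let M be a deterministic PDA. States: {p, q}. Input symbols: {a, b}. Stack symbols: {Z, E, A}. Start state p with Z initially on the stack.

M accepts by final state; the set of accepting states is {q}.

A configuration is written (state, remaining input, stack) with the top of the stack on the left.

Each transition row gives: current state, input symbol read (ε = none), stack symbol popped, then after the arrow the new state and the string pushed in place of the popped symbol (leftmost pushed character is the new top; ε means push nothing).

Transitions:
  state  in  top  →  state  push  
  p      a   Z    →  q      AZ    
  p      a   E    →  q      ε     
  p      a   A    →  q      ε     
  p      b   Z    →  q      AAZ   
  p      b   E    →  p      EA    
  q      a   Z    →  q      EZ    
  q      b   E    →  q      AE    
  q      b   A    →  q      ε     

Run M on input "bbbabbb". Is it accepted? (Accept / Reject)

(p, bbbabbb, Z)
  read b, top Z: go to q, push AAZ → (q, bbabbb, AAZ)
  read b, top A: go to q, push ε → (q, babbb, AZ)
  read b, top A: go to q, push ε → (q, abbb, Z)
  read a, top Z: go to q, push EZ → (q, bbb, EZ)
  read b, top E: go to q, push AE → (q, bb, AEZ)
  read b, top A: go to q, push ε → (q, b, EZ)
  read b, top E: go to q, push AE → (q, ε, AEZ)
All input consumed; state q ∈ F.

Accept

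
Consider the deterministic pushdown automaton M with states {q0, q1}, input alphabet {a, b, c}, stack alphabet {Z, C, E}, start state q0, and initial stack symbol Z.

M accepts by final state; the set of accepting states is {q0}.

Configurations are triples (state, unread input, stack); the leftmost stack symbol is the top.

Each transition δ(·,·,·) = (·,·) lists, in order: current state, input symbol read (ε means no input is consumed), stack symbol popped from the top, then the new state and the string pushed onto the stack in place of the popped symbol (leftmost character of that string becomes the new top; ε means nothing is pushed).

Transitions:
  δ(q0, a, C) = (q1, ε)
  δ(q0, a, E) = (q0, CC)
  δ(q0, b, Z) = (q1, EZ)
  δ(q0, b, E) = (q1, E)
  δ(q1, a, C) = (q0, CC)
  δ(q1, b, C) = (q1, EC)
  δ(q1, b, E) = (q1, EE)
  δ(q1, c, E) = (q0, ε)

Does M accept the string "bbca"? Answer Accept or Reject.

(q0, bbca, Z) ⊢ (q1, bca, EZ) ⊢ (q1, ca, EEZ) ⊢ (q0, a, EZ) ⊢ (q0, ε, CCZ)
All input consumed; state q0 ∈ F.

Accept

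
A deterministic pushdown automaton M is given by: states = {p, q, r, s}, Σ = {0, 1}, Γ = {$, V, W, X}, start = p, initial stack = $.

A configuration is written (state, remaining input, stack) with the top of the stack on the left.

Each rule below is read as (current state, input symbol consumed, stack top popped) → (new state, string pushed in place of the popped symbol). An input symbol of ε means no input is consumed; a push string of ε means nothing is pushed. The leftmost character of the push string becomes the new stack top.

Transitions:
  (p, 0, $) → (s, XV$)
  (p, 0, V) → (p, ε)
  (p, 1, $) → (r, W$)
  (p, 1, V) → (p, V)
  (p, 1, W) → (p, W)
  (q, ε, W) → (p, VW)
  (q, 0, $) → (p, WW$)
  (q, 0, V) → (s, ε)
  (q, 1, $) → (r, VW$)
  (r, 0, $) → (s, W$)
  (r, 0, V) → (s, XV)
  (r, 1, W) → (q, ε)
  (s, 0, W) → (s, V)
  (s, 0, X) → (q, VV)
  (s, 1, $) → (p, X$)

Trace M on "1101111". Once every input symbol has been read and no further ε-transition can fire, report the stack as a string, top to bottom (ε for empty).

WW$

(p, 1101111, $)
  read 1, top $: go to r, push W$ → (r, 101111, W$)
  read 1, top W: go to q, push ε → (q, 01111, $)
  read 0, top $: go to p, push WW$ → (p, 1111, WW$)
  read 1, top W: go to p, push W → (p, 111, WW$)
  read 1, top W: go to p, push W → (p, 11, WW$)
  read 1, top W: go to p, push W → (p, 1, WW$)
  read 1, top W: go to p, push W → (p, ε, WW$)
All input consumed in state p with stack WW$.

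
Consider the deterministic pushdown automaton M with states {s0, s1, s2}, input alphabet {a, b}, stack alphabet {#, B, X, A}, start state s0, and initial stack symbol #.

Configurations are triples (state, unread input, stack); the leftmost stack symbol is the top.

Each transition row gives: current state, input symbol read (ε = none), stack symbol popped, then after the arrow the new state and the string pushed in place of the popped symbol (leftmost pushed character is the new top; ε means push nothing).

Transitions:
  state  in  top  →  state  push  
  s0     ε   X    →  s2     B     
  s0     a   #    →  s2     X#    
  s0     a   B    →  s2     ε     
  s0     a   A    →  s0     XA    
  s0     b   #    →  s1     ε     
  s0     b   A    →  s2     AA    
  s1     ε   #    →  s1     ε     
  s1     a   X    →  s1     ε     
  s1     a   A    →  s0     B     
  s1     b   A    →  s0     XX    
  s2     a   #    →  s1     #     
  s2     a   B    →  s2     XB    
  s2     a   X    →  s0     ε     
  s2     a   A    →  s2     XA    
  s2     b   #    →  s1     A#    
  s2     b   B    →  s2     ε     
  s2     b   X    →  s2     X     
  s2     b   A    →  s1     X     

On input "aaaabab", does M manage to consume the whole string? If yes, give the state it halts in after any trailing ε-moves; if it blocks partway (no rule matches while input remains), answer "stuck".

stuck

(s0, aaaabab, #) ⊢ (s2, aaabab, X#) ⊢ (s0, aabab, #) ⊢ (s2, abab, X#) ⊢ (s0, bab, #) ⊢ (s1, ab, ε)
No transition for (s1, a, top ε); M blocks with input ab remaining.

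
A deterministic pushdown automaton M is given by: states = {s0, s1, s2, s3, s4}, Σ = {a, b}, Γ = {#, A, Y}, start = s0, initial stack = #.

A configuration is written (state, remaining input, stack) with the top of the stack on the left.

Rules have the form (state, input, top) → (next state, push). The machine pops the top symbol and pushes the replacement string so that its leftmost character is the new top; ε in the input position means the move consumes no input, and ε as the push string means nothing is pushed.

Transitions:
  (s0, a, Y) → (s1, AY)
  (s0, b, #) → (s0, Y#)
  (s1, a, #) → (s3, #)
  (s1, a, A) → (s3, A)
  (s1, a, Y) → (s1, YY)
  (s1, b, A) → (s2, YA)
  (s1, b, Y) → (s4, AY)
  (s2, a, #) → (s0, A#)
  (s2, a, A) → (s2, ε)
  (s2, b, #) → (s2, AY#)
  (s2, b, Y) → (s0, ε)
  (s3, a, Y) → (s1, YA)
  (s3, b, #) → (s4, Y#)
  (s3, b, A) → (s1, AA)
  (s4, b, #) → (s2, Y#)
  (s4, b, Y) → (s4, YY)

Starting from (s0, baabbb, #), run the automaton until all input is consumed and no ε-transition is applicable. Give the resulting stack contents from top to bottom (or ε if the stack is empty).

AAY#

(s0, baabbb, #)
  read b, top #: go to s0, push Y# → (s0, aabbb, Y#)
  read a, top Y: go to s1, push AY → (s1, abbb, AY#)
  read a, top A: go to s3, push A → (s3, bbb, AY#)
  read b, top A: go to s1, push AA → (s1, bb, AAY#)
  read b, top A: go to s2, push YA → (s2, b, YAAY#)
  read b, top Y: go to s0, push ε → (s0, ε, AAY#)
All input consumed in state s0 with stack AAY#.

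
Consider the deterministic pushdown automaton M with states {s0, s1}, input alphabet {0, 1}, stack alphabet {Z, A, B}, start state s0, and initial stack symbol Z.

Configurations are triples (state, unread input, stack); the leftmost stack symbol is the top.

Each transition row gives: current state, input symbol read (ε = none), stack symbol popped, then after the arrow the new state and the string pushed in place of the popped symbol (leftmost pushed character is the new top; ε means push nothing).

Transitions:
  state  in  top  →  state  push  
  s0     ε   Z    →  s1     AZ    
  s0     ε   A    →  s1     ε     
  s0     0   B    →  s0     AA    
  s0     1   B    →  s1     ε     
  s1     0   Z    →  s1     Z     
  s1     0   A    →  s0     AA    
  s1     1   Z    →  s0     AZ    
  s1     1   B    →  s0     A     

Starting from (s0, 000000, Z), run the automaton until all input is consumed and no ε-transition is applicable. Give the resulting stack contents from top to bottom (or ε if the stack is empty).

AZ

(s0, 000000, Z) ⊢ (s1, 000000, AZ) ⊢ (s0, 00000, AAZ) ⊢ (s1, 00000, AZ) ⊢ (s0, 0000, AAZ) ⊢ (s1, 0000, AZ) ⊢ (s0, 000, AAZ) ⊢ (s1, 000, AZ) ⊢ (s0, 00, AAZ) ⊢ (s1, 00, AZ) ⊢ (s0, 0, AAZ) ⊢ (s1, 0, AZ) ⊢ (s0, ε, AAZ) ⊢ (s1, ε, AZ)
All input consumed in state s1 with stack AZ.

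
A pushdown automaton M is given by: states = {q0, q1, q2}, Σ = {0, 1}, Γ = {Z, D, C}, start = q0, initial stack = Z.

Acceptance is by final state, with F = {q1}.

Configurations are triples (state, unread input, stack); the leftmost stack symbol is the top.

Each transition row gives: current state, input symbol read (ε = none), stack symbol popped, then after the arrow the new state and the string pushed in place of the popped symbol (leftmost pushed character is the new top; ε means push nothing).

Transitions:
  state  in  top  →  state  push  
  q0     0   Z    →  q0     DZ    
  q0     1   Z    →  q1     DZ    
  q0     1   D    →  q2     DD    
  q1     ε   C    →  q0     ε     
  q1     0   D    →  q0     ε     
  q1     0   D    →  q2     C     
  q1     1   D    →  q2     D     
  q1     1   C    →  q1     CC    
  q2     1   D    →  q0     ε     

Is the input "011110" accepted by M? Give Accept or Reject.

Reject

No computation consumes all input and reaches a final state.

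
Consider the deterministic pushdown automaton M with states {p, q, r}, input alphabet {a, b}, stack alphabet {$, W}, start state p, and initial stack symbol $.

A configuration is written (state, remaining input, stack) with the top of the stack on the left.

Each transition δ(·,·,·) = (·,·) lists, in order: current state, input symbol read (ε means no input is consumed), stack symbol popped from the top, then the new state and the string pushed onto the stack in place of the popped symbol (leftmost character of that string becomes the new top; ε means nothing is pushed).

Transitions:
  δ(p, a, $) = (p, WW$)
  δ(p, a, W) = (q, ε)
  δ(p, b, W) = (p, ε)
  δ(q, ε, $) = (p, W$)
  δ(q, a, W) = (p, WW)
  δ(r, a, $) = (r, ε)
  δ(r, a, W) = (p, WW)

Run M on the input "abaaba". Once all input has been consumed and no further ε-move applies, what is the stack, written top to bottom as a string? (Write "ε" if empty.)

(p, abaaba, $)
  read a, top $: go to p, push WW$ → (p, baaba, WW$)
  read b, top W: go to p, push ε → (p, aaba, W$)
  read a, top W: go to q, push ε → (q, aba, $)
  ε-move, top $: go to p, push W$ → (p, aba, W$)
  read a, top W: go to q, push ε → (q, ba, $)
  ε-move, top $: go to p, push W$ → (p, ba, W$)
  read b, top W: go to p, push ε → (p, a, $)
  read a, top $: go to p, push WW$ → (p, ε, WW$)
All input consumed in state p with stack WW$.

WW$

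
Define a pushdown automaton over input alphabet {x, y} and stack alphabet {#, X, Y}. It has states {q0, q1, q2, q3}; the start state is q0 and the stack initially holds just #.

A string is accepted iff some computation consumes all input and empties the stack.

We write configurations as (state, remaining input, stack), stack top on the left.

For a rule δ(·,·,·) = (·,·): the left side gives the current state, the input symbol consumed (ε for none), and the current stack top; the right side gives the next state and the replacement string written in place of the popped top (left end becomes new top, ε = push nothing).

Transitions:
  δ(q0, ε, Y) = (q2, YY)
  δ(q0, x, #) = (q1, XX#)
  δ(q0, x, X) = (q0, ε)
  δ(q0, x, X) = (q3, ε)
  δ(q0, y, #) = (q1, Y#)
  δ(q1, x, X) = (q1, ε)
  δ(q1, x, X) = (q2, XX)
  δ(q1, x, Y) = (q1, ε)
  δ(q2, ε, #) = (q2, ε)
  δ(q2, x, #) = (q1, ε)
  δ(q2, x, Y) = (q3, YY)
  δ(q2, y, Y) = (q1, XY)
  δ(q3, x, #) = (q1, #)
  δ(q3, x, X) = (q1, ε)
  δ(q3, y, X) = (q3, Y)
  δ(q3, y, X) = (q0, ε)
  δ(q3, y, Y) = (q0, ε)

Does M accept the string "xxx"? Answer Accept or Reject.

Reject

No computation consumes all input and empties the stack.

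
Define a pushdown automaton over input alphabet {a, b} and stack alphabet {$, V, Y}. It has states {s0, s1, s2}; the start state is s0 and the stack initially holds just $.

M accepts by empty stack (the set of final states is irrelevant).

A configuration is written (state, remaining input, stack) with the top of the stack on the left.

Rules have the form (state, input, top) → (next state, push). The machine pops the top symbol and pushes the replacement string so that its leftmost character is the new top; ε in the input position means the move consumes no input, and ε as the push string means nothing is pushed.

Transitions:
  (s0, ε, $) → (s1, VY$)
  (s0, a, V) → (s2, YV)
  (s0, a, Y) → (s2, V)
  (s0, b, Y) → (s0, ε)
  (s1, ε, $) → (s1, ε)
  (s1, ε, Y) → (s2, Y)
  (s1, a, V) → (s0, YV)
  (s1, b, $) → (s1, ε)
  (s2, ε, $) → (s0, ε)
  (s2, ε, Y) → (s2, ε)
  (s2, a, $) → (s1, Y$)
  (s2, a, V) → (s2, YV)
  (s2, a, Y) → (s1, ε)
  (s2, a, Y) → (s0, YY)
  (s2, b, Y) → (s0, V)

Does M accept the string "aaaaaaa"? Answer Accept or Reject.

No computation consumes all input and empties the stack.

Reject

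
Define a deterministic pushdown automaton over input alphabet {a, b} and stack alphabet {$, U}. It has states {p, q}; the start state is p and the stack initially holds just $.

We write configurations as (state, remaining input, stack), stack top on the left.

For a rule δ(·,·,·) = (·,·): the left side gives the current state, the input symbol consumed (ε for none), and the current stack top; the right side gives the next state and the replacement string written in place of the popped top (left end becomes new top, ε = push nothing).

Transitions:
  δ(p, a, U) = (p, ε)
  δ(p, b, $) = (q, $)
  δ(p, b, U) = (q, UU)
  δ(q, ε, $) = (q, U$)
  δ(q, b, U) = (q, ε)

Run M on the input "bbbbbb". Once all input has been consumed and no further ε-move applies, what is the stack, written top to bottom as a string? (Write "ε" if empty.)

U$

(p, bbbbbb, $)
  read b, top $: go to q, push $ → (q, bbbbb, $)
  ε-move, top $: go to q, push U$ → (q, bbbbb, U$)
  read b, top U: go to q, push ε → (q, bbbb, $)
  ε-move, top $: go to q, push U$ → (q, bbbb, U$)
  read b, top U: go to q, push ε → (q, bbb, $)
  ε-move, top $: go to q, push U$ → (q, bbb, U$)
  read b, top U: go to q, push ε → (q, bb, $)
  ε-move, top $: go to q, push U$ → (q, bb, U$)
  read b, top U: go to q, push ε → (q, b, $)
  ε-move, top $: go to q, push U$ → (q, b, U$)
  read b, top U: go to q, push ε → (q, ε, $)
  ε-move, top $: go to q, push U$ → (q, ε, U$)
All input consumed in state q with stack U$.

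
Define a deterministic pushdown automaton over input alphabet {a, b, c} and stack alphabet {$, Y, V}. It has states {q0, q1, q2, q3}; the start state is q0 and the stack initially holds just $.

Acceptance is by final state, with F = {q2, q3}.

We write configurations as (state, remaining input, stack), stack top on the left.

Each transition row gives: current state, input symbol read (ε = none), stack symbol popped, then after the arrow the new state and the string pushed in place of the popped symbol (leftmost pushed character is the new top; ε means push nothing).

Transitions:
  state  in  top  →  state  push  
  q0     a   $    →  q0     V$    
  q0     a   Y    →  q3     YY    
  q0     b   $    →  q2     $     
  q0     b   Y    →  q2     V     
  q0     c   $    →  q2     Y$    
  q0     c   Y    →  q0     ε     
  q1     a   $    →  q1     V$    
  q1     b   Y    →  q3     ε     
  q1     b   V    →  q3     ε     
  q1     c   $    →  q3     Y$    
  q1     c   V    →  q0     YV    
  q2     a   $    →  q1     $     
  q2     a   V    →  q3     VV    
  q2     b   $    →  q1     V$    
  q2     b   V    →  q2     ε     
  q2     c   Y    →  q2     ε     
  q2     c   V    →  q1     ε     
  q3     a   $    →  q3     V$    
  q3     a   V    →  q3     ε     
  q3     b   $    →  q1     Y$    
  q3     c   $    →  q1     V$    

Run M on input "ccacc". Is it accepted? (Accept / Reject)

Reject

(q0, ccacc, $) ⊢ (q2, cacc, Y$) ⊢ (q2, acc, $) ⊢ (q1, cc, $) ⊢ (q3, c, Y$)
No transition applies at (q3, c, Y$); input not fully consumed.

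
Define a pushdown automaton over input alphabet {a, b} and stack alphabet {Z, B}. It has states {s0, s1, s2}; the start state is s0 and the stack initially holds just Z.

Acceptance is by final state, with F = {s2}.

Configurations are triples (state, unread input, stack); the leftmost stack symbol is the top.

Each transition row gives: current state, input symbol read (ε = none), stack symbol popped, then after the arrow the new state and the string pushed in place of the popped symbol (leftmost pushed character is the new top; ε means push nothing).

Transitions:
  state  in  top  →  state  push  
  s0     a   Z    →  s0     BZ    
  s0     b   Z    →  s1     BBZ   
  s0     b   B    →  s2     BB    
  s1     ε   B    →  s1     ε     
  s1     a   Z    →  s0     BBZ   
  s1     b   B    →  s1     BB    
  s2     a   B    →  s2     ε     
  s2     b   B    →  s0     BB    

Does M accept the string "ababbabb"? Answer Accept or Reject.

Accept

One accepting computation: (s0, ababbabb, Z) ⊢ (s0, babbabb, BZ) ⊢ (s2, abbabb, BBZ) ⊢ (s2, bbabb, BZ) ⊢ (s0, babb, BBZ) ⊢ (s2, abb, BBBZ) ⊢ (s2, bb, BBZ) ⊢ (s0, b, BBBZ) ⊢ (s2, ε, BBBBZ)
All input consumed and state s2 ∈ F.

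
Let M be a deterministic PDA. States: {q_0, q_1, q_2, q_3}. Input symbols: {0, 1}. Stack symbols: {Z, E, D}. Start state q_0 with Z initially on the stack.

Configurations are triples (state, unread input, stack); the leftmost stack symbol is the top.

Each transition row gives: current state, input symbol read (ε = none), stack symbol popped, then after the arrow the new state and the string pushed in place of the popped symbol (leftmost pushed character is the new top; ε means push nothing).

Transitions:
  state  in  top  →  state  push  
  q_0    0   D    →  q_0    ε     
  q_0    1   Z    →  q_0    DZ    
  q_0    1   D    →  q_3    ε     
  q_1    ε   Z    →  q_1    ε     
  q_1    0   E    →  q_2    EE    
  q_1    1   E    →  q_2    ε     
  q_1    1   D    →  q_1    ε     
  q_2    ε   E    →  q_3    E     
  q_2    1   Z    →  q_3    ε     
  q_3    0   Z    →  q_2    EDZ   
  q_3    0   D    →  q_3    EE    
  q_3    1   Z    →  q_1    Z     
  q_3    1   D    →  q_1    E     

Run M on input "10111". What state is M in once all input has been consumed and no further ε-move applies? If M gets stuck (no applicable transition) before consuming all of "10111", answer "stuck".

q_1

(q_0, 10111, Z)
  read 1, top Z: go to q_0, push DZ → (q_0, 0111, DZ)
  read 0, top D: go to q_0, push ε → (q_0, 111, Z)
  read 1, top Z: go to q_0, push DZ → (q_0, 11, DZ)
  read 1, top D: go to q_3, push ε → (q_3, 1, Z)
  read 1, top Z: go to q_1, push Z → (q_1, ε, Z)
  ε-move, top Z: go to q_1, push ε → (q_1, ε, ε)
All input consumed; M is in state q_1.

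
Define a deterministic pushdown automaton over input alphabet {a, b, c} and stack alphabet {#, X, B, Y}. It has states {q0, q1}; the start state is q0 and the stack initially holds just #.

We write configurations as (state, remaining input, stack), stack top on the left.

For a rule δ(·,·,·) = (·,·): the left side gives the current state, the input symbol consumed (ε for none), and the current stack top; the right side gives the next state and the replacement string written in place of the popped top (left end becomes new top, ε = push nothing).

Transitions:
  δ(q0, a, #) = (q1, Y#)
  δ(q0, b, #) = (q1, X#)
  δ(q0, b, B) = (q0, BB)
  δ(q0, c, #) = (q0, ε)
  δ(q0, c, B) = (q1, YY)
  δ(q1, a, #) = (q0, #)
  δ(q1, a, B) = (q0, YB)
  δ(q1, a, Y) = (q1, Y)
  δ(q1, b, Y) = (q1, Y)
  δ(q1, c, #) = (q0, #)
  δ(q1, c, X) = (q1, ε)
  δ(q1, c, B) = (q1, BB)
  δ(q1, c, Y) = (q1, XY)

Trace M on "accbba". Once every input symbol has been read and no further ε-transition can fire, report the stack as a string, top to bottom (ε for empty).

Y#

(q0, accbba, #)
  read a, top #: go to q1, push Y# → (q1, ccbba, Y#)
  read c, top Y: go to q1, push XY → (q1, cbba, XY#)
  read c, top X: go to q1, push ε → (q1, bba, Y#)
  read b, top Y: go to q1, push Y → (q1, ba, Y#)
  read b, top Y: go to q1, push Y → (q1, a, Y#)
  read a, top Y: go to q1, push Y → (q1, ε, Y#)
All input consumed in state q1 with stack Y#.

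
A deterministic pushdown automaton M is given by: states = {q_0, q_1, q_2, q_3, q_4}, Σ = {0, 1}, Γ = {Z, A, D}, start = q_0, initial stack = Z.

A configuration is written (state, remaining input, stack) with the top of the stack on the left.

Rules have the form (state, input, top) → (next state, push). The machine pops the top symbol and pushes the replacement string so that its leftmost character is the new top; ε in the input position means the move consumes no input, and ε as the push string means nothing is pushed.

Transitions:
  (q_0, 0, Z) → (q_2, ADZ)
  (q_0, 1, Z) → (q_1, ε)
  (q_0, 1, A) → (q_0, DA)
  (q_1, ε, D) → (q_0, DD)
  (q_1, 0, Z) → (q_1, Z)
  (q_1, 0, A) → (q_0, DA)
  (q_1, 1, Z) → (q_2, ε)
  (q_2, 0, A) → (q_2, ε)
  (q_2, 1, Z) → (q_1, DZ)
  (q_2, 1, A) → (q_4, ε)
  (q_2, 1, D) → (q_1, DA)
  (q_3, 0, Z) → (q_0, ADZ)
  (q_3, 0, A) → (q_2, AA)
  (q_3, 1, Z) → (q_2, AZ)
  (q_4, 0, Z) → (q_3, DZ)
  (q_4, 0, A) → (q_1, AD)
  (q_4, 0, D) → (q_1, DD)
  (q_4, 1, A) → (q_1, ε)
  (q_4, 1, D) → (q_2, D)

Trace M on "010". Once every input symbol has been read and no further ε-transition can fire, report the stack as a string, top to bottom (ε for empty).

DDDZ

(q_0, 010, Z) ⊢ (q_2, 10, ADZ) ⊢ (q_4, 0, DZ) ⊢ (q_1, ε, DDZ) ⊢ (q_0, ε, DDDZ)
All input consumed in state q_0 with stack DDDZ.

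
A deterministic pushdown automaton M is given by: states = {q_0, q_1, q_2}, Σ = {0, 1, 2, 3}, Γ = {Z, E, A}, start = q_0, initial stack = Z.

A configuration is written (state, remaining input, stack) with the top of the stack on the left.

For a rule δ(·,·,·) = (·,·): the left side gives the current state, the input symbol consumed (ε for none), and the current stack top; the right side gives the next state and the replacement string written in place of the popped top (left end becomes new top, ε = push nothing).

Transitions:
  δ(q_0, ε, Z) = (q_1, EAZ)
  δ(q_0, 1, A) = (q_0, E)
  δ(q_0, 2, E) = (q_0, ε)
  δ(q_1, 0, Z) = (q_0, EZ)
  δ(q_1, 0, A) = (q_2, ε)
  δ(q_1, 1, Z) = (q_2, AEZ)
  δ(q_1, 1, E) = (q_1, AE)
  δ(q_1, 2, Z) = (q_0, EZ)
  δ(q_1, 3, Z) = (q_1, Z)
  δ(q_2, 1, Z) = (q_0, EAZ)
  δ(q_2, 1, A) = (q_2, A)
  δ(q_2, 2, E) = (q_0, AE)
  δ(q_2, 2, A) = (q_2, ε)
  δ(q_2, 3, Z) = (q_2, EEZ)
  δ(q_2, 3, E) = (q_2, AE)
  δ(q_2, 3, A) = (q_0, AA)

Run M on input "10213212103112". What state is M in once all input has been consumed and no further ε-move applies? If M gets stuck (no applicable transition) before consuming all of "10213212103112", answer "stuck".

(q_0, 10213212103112, Z)
  ε-move, top Z: go to q_1, push EAZ → (q_1, 10213212103112, EAZ)
  read 1, top E: go to q_1, push AE → (q_1, 0213212103112, AEAZ)
  read 0, top A: go to q_2, push ε → (q_2, 213212103112, EAZ)
  read 2, top E: go to q_0, push AE → (q_0, 13212103112, AEAZ)
  read 1, top A: go to q_0, push E → (q_0, 3212103112, EEAZ)
No transition for (q_0, 3, top E); M blocks with input 3212103112 remaining.

stuck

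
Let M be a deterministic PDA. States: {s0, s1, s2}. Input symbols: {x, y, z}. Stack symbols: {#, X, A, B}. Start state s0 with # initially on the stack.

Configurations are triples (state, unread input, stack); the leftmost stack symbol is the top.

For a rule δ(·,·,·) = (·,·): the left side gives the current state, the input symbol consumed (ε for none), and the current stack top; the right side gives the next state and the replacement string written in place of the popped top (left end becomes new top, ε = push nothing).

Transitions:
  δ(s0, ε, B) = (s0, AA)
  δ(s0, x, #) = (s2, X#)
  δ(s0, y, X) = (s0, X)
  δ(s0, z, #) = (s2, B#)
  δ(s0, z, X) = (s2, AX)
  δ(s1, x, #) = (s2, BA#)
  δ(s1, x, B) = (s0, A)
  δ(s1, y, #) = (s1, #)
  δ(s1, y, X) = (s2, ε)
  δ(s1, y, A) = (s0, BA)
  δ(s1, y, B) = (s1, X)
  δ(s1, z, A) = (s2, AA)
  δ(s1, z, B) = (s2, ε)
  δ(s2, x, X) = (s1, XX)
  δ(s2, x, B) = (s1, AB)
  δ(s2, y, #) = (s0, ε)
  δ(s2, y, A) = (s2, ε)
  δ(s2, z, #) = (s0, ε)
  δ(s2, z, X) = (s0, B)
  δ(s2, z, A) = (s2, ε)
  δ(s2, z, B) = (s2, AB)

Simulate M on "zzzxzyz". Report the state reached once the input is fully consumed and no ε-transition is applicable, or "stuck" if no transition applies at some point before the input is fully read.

(s0, zzzxzyz, #) ⊢ (s2, zzxzyz, B#) ⊢ (s2, zxzyz, AB#) ⊢ (s2, xzyz, B#) ⊢ (s1, zyz, AB#) ⊢ (s2, yz, AAB#) ⊢ (s2, z, AB#) ⊢ (s2, ε, B#)
All input consumed; M is in state s2.

s2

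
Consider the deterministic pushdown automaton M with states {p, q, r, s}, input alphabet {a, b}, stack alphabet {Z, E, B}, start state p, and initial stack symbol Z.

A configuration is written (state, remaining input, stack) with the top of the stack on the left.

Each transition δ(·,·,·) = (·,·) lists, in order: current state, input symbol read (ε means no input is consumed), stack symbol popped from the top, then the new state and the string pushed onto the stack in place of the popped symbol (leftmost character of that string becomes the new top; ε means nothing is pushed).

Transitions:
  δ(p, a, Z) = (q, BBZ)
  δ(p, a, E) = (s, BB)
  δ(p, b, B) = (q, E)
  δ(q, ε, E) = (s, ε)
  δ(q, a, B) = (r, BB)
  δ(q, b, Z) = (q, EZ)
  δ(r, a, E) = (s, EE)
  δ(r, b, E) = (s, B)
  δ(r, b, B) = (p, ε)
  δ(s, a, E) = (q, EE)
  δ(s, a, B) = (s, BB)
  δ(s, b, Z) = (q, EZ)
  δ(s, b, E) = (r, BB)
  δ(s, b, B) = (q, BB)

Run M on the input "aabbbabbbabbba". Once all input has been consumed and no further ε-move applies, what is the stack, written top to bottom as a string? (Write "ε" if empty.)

(p, aabbbabbbabbba, Z) ⊢ (q, abbbabbbabbba, BBZ) ⊢ (r, bbbabbbabbba, BBBZ) ⊢ (p, bbabbbabbba, BBZ) ⊢ (q, babbbabbba, EBZ) ⊢ (s, babbbabbba, BZ) ⊢ (q, abbbabbba, BBZ) ⊢ (r, bbbabbba, BBBZ) ⊢ (p, bbabbba, BBZ) ⊢ (q, babbba, EBZ) ⊢ (s, babbba, BZ) ⊢ (q, abbba, BBZ) ⊢ (r, bbba, BBBZ) ⊢ (p, bba, BBZ) ⊢ (q, ba, EBZ) ⊢ (s, ba, BZ) ⊢ (q, a, BBZ) ⊢ (r, ε, BBBZ)
All input consumed in state r with stack BBBZ.

BBBZ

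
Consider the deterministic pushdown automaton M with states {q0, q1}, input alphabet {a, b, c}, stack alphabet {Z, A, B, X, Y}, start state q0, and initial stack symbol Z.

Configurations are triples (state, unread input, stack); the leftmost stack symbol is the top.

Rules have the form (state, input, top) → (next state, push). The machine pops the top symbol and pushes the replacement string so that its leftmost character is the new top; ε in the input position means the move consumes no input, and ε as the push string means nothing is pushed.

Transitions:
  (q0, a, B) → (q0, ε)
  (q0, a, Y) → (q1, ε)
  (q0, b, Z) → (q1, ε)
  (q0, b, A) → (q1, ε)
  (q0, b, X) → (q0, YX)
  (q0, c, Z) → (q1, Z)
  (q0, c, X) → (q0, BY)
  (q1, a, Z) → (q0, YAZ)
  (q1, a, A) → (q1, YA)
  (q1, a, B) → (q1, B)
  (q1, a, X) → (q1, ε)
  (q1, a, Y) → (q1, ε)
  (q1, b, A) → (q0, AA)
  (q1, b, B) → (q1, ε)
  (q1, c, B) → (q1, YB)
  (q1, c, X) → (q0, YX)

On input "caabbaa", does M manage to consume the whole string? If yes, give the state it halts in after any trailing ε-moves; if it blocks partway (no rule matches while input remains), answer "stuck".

(q0, caabbaa, Z)
  read c, top Z: go to q1, push Z → (q1, aabbaa, Z)
  read a, top Z: go to q0, push YAZ → (q0, abbaa, YAZ)
  read a, top Y: go to q1, push ε → (q1, bbaa, AZ)
  read b, top A: go to q0, push AA → (q0, baa, AAZ)
  read b, top A: go to q1, push ε → (q1, aa, AZ)
  read a, top A: go to q1, push YA → (q1, a, YAZ)
  read a, top Y: go to q1, push ε → (q1, ε, AZ)
All input consumed; M is in state q1.

q1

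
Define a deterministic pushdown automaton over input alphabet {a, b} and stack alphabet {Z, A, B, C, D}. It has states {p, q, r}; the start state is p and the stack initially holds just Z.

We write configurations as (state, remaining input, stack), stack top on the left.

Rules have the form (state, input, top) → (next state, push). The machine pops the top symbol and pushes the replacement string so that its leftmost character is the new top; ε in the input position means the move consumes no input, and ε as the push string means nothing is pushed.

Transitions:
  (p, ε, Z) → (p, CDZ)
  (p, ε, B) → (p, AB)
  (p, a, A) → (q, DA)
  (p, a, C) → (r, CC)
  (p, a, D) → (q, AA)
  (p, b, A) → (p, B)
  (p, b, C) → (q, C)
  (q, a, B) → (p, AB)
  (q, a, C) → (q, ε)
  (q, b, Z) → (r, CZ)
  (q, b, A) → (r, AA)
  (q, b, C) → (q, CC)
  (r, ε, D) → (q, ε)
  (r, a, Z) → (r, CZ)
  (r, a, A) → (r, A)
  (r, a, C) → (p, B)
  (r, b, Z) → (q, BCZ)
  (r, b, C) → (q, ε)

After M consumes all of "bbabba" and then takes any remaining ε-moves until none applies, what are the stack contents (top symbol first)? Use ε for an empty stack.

CCDZ

(p, bbabba, Z)
  ε-move, top Z: go to p, push CDZ → (p, bbabba, CDZ)
  read b, top C: go to q, push C → (q, babba, CDZ)
  read b, top C: go to q, push CC → (q, abba, CCDZ)
  read a, top C: go to q, push ε → (q, bba, CDZ)
  read b, top C: go to q, push CC → (q, ba, CCDZ)
  read b, top C: go to q, push CC → (q, a, CCCDZ)
  read a, top C: go to q, push ε → (q, ε, CCDZ)
All input consumed in state q with stack CCDZ.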